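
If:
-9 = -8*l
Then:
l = 9/8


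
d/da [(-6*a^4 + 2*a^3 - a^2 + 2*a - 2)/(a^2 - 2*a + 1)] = 2*(-6*a^4 + 13*a^3 - 3*a^2 + 1)/(a^3 - 3*a^2 + 3*a - 1)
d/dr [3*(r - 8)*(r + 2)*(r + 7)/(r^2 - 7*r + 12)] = 3*(r^4 - 14*r^3 + 87*r^2 + 248*r - 1480)/(r^4 - 14*r^3 + 73*r^2 - 168*r + 144)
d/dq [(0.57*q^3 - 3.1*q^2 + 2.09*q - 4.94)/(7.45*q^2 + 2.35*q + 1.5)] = (4.2465*q^4 + 2.679*q^3 - 20.2905*q^2 + 64.306*q + 14.744)/(55.5025*q^4 + 35.015*q^3 + 27.8725*q^2 + 7.05*q + 2.25)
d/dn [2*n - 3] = 2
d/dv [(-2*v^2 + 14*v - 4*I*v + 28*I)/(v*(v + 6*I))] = 2*(-v^2*(7 + 4*I) - 28*I*v + 84)/(v^2*(v^2 + 12*I*v - 36))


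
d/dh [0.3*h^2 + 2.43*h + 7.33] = 0.6*h + 2.43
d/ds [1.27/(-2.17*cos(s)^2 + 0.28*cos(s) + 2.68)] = (0.3556 - 5.5118*cos(s))*sin(s)/(-2.17*cos(s)^2 + 0.28*cos(s) + 2.68)^2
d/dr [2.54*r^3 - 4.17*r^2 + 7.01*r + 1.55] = 7.62*r^2 - 8.34*r + 7.01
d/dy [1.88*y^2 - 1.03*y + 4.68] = 3.76*y - 1.03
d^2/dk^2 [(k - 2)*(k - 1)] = 2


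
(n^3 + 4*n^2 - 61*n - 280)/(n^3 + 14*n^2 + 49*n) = (n^2 - 3*n - 40)/(n*(n + 7))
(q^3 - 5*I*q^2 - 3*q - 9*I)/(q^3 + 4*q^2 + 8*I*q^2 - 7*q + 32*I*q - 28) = (q^2 - 6*I*q - 9)/(q^2 + q*(4 + 7*I) + 28*I)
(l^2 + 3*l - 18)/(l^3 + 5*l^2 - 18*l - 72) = (l - 3)/(l^2 - l - 12)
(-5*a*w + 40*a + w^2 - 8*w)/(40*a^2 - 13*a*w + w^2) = (w - 8)/(-8*a + w)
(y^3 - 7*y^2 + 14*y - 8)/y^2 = y - 7 + 14/y - 8/y^2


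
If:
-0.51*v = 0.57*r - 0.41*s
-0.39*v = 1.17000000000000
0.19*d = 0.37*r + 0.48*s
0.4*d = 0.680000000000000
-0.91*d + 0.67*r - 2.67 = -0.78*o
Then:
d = 1.70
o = 3.66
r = 2.04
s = -0.90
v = -3.00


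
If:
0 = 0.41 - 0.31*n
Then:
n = 1.32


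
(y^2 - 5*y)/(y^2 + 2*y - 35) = y/(y + 7)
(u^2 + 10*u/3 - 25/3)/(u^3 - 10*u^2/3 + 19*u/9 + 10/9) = 3*(u + 5)/(3*u^2 - 5*u - 2)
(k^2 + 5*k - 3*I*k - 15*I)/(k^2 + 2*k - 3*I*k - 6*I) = (k + 5)/(k + 2)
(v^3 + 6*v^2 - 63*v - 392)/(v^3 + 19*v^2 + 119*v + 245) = (v - 8)/(v + 5)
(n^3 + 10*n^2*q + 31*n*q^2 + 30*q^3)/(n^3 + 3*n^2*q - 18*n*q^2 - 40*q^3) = (-n - 3*q)/(-n + 4*q)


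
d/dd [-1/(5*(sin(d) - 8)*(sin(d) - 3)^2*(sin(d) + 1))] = (4*sin(d)^2 - 27*sin(d) + 5)*cos(d)/(5*(sin(d) - 8)^2*(sin(d) - 3)^3*(sin(d) + 1)^2)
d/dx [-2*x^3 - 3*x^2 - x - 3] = -6*x^2 - 6*x - 1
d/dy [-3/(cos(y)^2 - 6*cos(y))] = 6*(3 - cos(y))*sin(y)/((cos(y) - 6)^2*cos(y)^2)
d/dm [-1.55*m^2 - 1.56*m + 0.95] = -3.1*m - 1.56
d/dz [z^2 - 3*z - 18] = 2*z - 3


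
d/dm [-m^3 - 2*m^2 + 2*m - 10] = -3*m^2 - 4*m + 2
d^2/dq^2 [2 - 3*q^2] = -6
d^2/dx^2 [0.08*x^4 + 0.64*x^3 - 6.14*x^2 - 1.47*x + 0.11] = 0.96*x^2 + 3.84*x - 12.28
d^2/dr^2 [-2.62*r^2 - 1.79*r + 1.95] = -5.24000000000000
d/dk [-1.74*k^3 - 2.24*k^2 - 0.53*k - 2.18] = -5.22*k^2 - 4.48*k - 0.53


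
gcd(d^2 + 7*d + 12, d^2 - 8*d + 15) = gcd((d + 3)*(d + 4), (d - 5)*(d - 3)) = 1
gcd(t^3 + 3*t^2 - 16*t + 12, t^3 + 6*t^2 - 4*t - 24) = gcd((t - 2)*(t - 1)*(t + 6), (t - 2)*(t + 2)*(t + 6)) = t^2 + 4*t - 12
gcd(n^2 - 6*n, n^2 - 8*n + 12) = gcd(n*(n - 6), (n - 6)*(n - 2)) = n - 6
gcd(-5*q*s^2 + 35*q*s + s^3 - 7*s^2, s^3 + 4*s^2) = s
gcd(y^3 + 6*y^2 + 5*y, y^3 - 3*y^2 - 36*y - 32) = y + 1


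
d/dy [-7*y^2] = -14*y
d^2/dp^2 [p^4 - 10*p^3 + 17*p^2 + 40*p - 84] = 12*p^2 - 60*p + 34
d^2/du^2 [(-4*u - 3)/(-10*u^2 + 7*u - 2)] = 2*((4*u + 3)*(20*u - 7)^2 - 2*(60*u + 1)*(10*u^2 - 7*u + 2))/(10*u^2 - 7*u + 2)^3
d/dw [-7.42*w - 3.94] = -7.42000000000000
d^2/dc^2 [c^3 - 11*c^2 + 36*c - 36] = 6*c - 22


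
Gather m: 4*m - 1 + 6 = 4*m + 5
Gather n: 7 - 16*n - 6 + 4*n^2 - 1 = 4*n^2 - 16*n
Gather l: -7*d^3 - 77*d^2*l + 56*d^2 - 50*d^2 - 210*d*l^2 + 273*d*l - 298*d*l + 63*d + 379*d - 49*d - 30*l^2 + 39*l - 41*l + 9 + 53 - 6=-7*d^3 + 6*d^2 + 393*d + l^2*(-210*d - 30) + l*(-77*d^2 - 25*d - 2) + 56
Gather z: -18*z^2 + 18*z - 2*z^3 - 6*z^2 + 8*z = -2*z^3 - 24*z^2 + 26*z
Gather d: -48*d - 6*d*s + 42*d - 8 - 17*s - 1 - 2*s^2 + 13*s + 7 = d*(-6*s - 6) - 2*s^2 - 4*s - 2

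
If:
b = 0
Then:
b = 0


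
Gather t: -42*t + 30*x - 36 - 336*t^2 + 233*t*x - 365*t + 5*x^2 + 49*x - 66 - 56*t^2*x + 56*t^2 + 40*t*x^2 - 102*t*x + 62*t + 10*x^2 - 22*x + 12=t^2*(-56*x - 280) + t*(40*x^2 + 131*x - 345) + 15*x^2 + 57*x - 90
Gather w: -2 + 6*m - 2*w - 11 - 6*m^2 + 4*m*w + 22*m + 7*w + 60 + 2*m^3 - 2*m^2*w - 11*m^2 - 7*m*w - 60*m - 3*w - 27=2*m^3 - 17*m^2 - 32*m + w*(-2*m^2 - 3*m + 2) + 20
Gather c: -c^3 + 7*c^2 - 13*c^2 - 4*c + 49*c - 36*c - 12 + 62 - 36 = -c^3 - 6*c^2 + 9*c + 14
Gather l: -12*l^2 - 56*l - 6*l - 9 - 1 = -12*l^2 - 62*l - 10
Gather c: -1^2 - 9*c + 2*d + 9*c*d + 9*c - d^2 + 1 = 9*c*d - d^2 + 2*d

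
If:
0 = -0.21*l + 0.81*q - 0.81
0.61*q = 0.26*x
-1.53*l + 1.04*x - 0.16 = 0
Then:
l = 2.54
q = 1.66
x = 3.89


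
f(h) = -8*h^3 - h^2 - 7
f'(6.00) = -876.00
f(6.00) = -1771.00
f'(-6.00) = -852.00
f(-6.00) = 1685.00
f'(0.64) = -11.11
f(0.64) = -9.51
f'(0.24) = -1.86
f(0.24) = -7.17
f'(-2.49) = -143.82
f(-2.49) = 110.31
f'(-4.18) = -410.98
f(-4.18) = 559.80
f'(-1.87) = -80.19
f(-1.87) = 41.82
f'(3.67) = -330.59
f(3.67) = -415.92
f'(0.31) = -2.93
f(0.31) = -7.33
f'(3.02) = -224.93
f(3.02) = -236.47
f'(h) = -24*h^2 - 2*h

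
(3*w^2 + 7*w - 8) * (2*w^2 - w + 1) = 6*w^4 + 11*w^3 - 20*w^2 + 15*w - 8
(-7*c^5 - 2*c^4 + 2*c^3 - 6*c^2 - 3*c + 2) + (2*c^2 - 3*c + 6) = -7*c^5 - 2*c^4 + 2*c^3 - 4*c^2 - 6*c + 8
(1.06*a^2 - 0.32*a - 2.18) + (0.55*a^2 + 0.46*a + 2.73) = 1.61*a^2 + 0.14*a + 0.55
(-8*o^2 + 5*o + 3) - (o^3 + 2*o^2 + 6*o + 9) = -o^3 - 10*o^2 - o - 6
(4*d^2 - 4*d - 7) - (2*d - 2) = 4*d^2 - 6*d - 5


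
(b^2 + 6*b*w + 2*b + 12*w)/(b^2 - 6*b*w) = (b^2 + 6*b*w + 2*b + 12*w)/(b*(b - 6*w))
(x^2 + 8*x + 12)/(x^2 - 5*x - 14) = (x + 6)/(x - 7)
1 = 1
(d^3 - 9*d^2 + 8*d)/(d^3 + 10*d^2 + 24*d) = (d^2 - 9*d + 8)/(d^2 + 10*d + 24)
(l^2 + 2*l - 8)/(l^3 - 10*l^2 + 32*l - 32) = (l + 4)/(l^2 - 8*l + 16)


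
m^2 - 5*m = m*(m - 5)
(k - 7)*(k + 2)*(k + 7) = k^3 + 2*k^2 - 49*k - 98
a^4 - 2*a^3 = a^3*(a - 2)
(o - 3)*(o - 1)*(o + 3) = o^3 - o^2 - 9*o + 9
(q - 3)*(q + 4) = q^2 + q - 12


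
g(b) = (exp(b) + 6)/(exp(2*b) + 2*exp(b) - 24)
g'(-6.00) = 0.00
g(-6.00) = -0.25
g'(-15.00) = 0.00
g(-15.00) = -0.25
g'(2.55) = -0.17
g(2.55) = 0.11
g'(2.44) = -0.21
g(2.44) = 0.13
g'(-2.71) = -0.00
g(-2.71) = -0.25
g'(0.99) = -1.57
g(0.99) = -0.76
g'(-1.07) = -0.03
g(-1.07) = -0.27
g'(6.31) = -0.00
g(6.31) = 0.00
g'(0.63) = -0.42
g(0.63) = -0.47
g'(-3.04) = -0.00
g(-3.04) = -0.25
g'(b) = (exp(b) + 6)*(-2*exp(2*b) - 2*exp(b))/(exp(2*b) + 2*exp(b) - 24)^2 + exp(b)/(exp(2*b) + 2*exp(b) - 24) = -exp(b)/(exp(2*b) - 8*exp(b) + 16)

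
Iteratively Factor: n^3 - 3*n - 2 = (n + 1)*(n^2 - n - 2) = (n - 2)*(n + 1)*(n + 1)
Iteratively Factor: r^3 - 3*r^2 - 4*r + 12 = (r + 2)*(r^2 - 5*r + 6) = (r - 3)*(r + 2)*(r - 2)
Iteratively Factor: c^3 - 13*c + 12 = (c - 3)*(c^2 + 3*c - 4) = (c - 3)*(c + 4)*(c - 1)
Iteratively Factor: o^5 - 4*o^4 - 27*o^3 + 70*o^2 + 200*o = (o - 5)*(o^4 + o^3 - 22*o^2 - 40*o) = (o - 5)^2*(o^3 + 6*o^2 + 8*o) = (o - 5)^2*(o + 4)*(o^2 + 2*o) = o*(o - 5)^2*(o + 4)*(o + 2)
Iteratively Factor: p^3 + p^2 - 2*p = (p)*(p^2 + p - 2) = p*(p + 2)*(p - 1)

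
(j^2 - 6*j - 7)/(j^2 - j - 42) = (j + 1)/(j + 6)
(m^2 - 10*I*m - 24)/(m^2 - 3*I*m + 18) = (m - 4*I)/(m + 3*I)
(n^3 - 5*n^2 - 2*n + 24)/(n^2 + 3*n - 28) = (n^2 - n - 6)/(n + 7)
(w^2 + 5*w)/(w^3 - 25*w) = 1/(w - 5)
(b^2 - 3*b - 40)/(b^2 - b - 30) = (b - 8)/(b - 6)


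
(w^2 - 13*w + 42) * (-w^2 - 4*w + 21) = -w^4 + 9*w^3 + 31*w^2 - 441*w + 882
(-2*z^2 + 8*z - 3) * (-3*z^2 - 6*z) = 6*z^4 - 12*z^3 - 39*z^2 + 18*z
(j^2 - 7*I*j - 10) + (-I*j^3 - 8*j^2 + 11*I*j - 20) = -I*j^3 - 7*j^2 + 4*I*j - 30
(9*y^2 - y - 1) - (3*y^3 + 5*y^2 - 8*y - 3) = -3*y^3 + 4*y^2 + 7*y + 2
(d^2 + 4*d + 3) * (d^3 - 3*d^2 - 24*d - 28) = d^5 + d^4 - 33*d^3 - 133*d^2 - 184*d - 84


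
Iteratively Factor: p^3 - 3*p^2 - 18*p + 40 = (p - 2)*(p^2 - p - 20) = (p - 2)*(p + 4)*(p - 5)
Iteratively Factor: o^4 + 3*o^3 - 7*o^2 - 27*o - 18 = (o + 2)*(o^3 + o^2 - 9*o - 9) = (o - 3)*(o + 2)*(o^2 + 4*o + 3) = (o - 3)*(o + 1)*(o + 2)*(o + 3)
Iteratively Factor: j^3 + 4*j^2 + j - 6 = (j + 2)*(j^2 + 2*j - 3) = (j - 1)*(j + 2)*(j + 3)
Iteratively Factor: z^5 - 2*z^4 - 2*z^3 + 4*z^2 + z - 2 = (z + 1)*(z^4 - 3*z^3 + z^2 + 3*z - 2) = (z - 2)*(z + 1)*(z^3 - z^2 - z + 1) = (z - 2)*(z + 1)^2*(z^2 - 2*z + 1) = (z - 2)*(z - 1)*(z + 1)^2*(z - 1)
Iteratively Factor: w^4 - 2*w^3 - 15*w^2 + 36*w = (w - 3)*(w^3 + w^2 - 12*w) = (w - 3)*(w + 4)*(w^2 - 3*w) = (w - 3)^2*(w + 4)*(w)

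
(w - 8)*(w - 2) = w^2 - 10*w + 16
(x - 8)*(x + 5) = x^2 - 3*x - 40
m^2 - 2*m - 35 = (m - 7)*(m + 5)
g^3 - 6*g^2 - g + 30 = (g - 5)*(g - 3)*(g + 2)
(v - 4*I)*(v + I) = v^2 - 3*I*v + 4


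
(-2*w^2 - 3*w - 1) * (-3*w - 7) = 6*w^3 + 23*w^2 + 24*w + 7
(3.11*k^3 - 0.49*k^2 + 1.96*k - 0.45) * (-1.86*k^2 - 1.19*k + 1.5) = -5.7846*k^5 - 2.7895*k^4 + 1.6025*k^3 - 2.2304*k^2 + 3.4755*k - 0.675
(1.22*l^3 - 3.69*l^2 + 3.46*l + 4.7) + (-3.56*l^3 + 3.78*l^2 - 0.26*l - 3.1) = -2.34*l^3 + 0.0899999999999999*l^2 + 3.2*l + 1.6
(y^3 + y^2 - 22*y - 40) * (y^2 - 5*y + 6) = y^5 - 4*y^4 - 21*y^3 + 76*y^2 + 68*y - 240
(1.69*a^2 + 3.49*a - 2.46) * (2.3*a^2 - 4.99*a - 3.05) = 3.887*a^4 - 0.4061*a^3 - 28.2276*a^2 + 1.6309*a + 7.503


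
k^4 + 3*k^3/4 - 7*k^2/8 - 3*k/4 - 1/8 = (k - 1)*(k + 1/4)*(k + 1/2)*(k + 1)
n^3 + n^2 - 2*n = n*(n - 1)*(n + 2)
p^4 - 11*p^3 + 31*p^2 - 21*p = p*(p - 7)*(p - 3)*(p - 1)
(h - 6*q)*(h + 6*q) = h^2 - 36*q^2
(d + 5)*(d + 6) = d^2 + 11*d + 30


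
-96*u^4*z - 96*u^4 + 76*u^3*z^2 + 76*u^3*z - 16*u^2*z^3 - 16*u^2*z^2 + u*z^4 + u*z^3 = (-8*u + z)*(-6*u + z)*(-2*u + z)*(u*z + u)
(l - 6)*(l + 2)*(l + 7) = l^3 + 3*l^2 - 40*l - 84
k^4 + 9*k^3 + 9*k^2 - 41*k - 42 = (k - 2)*(k + 1)*(k + 3)*(k + 7)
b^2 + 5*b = b*(b + 5)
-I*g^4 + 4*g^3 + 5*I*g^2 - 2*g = g*(g + I)*(g + 2*I)*(-I*g + 1)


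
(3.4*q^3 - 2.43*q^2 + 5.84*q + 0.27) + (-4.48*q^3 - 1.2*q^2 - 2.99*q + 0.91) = -1.08*q^3 - 3.63*q^2 + 2.85*q + 1.18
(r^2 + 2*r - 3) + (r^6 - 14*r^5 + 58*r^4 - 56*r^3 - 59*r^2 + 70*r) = r^6 - 14*r^5 + 58*r^4 - 56*r^3 - 58*r^2 + 72*r - 3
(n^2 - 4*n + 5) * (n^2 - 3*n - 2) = n^4 - 7*n^3 + 15*n^2 - 7*n - 10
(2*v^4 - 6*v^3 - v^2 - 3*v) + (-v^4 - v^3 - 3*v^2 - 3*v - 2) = v^4 - 7*v^3 - 4*v^2 - 6*v - 2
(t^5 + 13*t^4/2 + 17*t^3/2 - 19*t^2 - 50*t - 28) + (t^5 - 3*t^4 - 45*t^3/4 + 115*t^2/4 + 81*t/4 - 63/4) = 2*t^5 + 7*t^4/2 - 11*t^3/4 + 39*t^2/4 - 119*t/4 - 175/4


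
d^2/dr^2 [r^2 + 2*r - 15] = 2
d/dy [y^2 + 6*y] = 2*y + 6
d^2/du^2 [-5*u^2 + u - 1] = -10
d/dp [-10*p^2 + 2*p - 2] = 2 - 20*p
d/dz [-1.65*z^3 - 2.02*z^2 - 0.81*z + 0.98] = -4.95*z^2 - 4.04*z - 0.81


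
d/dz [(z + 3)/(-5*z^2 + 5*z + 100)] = (-z^2 + z + (z + 3)*(2*z - 1) + 20)/(5*(-z^2 + z + 20)^2)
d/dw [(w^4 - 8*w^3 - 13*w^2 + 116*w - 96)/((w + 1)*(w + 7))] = 2*(w^5 + 8*w^4 - 50*w^3 - 194*w^2 + 5*w + 790)/(w^4 + 16*w^3 + 78*w^2 + 112*w + 49)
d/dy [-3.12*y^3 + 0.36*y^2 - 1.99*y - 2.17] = -9.36*y^2 + 0.72*y - 1.99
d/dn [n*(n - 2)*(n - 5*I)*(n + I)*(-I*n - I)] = -5*I*n^4 + n^3*(-16 + 4*I) + n^2*(12 - 9*I) + n*(16 + 10*I) + 10*I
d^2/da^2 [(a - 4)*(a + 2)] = 2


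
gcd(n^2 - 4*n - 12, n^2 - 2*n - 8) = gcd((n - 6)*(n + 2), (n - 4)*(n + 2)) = n + 2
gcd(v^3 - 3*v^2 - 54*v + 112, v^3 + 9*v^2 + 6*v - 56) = v^2 + 5*v - 14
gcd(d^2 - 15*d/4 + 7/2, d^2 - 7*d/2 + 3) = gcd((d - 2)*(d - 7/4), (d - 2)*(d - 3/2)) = d - 2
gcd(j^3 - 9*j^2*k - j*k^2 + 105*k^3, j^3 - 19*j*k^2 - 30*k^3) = j^2 - 2*j*k - 15*k^2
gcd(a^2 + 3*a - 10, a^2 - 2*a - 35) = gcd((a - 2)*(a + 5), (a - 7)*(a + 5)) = a + 5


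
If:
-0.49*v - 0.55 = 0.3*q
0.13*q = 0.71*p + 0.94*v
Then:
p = -1.62300469483568*v - 0.335680751173709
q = -1.63333333333333*v - 1.83333333333333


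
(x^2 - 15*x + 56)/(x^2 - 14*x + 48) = (x - 7)/(x - 6)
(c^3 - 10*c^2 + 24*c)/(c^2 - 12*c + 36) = c*(c - 4)/(c - 6)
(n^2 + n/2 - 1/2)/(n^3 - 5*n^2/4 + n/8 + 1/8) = 4*(n + 1)/(4*n^2 - 3*n - 1)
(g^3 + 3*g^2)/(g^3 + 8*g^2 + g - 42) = g^2/(g^2 + 5*g - 14)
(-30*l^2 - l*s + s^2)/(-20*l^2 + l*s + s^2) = (-6*l + s)/(-4*l + s)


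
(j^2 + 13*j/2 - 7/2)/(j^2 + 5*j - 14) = (j - 1/2)/(j - 2)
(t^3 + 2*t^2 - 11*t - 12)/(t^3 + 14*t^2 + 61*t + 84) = (t^2 - 2*t - 3)/(t^2 + 10*t + 21)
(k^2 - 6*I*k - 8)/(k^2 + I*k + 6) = (k - 4*I)/(k + 3*I)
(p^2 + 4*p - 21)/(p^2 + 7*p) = (p - 3)/p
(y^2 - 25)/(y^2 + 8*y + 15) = (y - 5)/(y + 3)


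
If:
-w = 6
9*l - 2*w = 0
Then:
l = -4/3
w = -6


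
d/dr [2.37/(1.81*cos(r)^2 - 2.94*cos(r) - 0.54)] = (8.5794*cos(r) - 6.9678)*sin(r)/(-1.81*cos(r)^2 + 2.94*cos(r) + 0.54)^2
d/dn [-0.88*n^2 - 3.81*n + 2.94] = -1.76*n - 3.81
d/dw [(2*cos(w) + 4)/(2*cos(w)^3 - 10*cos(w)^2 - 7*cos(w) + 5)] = 8*(-37*cos(w) + cos(2*w) + cos(3*w) - 18)*sin(w)/(-11*cos(w) - 10*cos(2*w) + cos(3*w))^2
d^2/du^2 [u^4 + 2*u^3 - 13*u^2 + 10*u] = 12*u^2 + 12*u - 26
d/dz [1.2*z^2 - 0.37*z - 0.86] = 2.4*z - 0.37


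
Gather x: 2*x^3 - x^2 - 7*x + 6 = 2*x^3 - x^2 - 7*x + 6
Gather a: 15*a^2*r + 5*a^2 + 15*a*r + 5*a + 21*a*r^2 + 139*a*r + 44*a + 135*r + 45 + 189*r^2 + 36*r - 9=a^2*(15*r + 5) + a*(21*r^2 + 154*r + 49) + 189*r^2 + 171*r + 36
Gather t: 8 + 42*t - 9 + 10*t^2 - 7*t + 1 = 10*t^2 + 35*t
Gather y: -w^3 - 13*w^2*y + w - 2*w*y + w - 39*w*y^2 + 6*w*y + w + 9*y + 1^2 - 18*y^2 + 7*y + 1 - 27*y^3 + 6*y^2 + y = -w^3 + 3*w - 27*y^3 + y^2*(-39*w - 12) + y*(-13*w^2 + 4*w + 17) + 2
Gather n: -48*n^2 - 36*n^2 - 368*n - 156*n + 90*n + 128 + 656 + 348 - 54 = -84*n^2 - 434*n + 1078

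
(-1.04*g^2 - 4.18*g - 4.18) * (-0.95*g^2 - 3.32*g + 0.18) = 0.988*g^4 + 7.4238*g^3 + 17.6614*g^2 + 13.1252*g - 0.7524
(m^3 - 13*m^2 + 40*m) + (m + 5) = m^3 - 13*m^2 + 41*m + 5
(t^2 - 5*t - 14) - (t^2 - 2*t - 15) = 1 - 3*t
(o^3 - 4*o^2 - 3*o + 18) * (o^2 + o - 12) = o^5 - 3*o^4 - 19*o^3 + 63*o^2 + 54*o - 216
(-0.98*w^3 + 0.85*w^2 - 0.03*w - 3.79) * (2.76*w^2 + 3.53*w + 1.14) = -2.7048*w^5 - 1.1134*w^4 + 1.8005*w^3 - 9.5973*w^2 - 13.4129*w - 4.3206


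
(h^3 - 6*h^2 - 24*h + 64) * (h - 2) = h^4 - 8*h^3 - 12*h^2 + 112*h - 128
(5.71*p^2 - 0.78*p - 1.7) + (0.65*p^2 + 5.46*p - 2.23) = 6.36*p^2 + 4.68*p - 3.93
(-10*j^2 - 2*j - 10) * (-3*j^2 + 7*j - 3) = 30*j^4 - 64*j^3 + 46*j^2 - 64*j + 30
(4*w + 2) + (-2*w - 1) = 2*w + 1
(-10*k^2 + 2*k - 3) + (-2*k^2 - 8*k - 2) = -12*k^2 - 6*k - 5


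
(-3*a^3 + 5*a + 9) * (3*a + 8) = -9*a^4 - 24*a^3 + 15*a^2 + 67*a + 72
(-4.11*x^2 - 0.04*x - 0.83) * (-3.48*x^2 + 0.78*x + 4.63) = 14.3028*x^4 - 3.0666*x^3 - 16.1721*x^2 - 0.8326*x - 3.8429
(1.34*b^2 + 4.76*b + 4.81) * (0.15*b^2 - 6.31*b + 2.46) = 0.201*b^4 - 7.7414*b^3 - 26.0177*b^2 - 18.6415*b + 11.8326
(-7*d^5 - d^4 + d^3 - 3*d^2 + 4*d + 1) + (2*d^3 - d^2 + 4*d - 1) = -7*d^5 - d^4 + 3*d^3 - 4*d^2 + 8*d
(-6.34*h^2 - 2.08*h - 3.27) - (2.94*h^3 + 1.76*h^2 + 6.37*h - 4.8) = -2.94*h^3 - 8.1*h^2 - 8.45*h + 1.53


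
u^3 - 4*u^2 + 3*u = u*(u - 3)*(u - 1)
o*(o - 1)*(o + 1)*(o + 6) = o^4 + 6*o^3 - o^2 - 6*o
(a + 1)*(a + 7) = a^2 + 8*a + 7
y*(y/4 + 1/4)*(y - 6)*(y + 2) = y^4/4 - 3*y^3/4 - 4*y^2 - 3*y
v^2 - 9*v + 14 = (v - 7)*(v - 2)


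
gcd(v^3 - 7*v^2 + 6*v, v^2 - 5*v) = v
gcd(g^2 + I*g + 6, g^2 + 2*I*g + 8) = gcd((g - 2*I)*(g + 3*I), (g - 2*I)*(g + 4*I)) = g - 2*I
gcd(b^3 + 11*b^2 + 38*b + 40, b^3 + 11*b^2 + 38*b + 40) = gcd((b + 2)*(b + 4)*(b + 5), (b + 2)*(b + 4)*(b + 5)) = b^3 + 11*b^2 + 38*b + 40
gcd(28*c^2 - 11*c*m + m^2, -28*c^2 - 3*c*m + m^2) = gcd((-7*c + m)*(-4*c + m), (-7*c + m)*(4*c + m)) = 7*c - m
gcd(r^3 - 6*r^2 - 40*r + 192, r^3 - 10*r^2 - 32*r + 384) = r^2 - 2*r - 48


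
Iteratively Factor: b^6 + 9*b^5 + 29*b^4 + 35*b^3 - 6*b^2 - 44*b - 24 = (b + 3)*(b^5 + 6*b^4 + 11*b^3 + 2*b^2 - 12*b - 8) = (b + 1)*(b + 3)*(b^4 + 5*b^3 + 6*b^2 - 4*b - 8) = (b + 1)*(b + 2)*(b + 3)*(b^3 + 3*b^2 - 4) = (b + 1)*(b + 2)^2*(b + 3)*(b^2 + b - 2) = (b + 1)*(b + 2)^3*(b + 3)*(b - 1)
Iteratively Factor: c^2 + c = (c)*(c + 1)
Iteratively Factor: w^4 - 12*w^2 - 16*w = (w)*(w^3 - 12*w - 16) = w*(w - 4)*(w^2 + 4*w + 4) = w*(w - 4)*(w + 2)*(w + 2)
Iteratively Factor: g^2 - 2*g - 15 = (g + 3)*(g - 5)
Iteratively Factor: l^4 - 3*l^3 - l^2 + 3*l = (l + 1)*(l^3 - 4*l^2 + 3*l) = l*(l + 1)*(l^2 - 4*l + 3) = l*(l - 1)*(l + 1)*(l - 3)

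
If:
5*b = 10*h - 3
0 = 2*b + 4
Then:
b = -2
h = -7/10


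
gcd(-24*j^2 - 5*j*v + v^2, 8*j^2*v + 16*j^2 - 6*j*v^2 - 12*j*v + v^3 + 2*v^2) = 1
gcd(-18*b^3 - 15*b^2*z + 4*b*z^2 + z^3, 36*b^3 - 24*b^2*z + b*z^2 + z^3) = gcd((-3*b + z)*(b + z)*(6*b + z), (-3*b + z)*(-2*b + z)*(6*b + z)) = -18*b^2 + 3*b*z + z^2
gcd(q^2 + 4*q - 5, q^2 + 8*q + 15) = q + 5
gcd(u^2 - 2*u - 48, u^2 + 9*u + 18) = u + 6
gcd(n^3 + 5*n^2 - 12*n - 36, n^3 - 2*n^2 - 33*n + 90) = n^2 + 3*n - 18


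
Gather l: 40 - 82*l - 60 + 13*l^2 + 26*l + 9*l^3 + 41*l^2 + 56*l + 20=9*l^3 + 54*l^2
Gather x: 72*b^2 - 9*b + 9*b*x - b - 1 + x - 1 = 72*b^2 - 10*b + x*(9*b + 1) - 2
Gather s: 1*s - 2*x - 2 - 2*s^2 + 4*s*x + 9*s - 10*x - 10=-2*s^2 + s*(4*x + 10) - 12*x - 12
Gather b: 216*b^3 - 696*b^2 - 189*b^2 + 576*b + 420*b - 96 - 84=216*b^3 - 885*b^2 + 996*b - 180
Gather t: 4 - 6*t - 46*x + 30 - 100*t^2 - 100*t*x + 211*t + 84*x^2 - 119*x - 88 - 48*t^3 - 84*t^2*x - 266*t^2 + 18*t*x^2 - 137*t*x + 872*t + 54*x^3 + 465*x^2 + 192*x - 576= -48*t^3 + t^2*(-84*x - 366) + t*(18*x^2 - 237*x + 1077) + 54*x^3 + 549*x^2 + 27*x - 630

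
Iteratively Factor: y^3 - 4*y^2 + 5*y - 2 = (y - 2)*(y^2 - 2*y + 1) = (y - 2)*(y - 1)*(y - 1)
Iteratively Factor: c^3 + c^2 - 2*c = (c + 2)*(c^2 - c) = c*(c + 2)*(c - 1)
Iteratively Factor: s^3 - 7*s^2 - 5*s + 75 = (s - 5)*(s^2 - 2*s - 15) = (s - 5)^2*(s + 3)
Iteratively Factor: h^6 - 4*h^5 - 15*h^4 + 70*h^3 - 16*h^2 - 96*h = (h - 4)*(h^5 - 15*h^3 + 10*h^2 + 24*h) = (h - 4)*(h - 3)*(h^4 + 3*h^3 - 6*h^2 - 8*h) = h*(h - 4)*(h - 3)*(h^3 + 3*h^2 - 6*h - 8) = h*(h - 4)*(h - 3)*(h + 4)*(h^2 - h - 2) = h*(h - 4)*(h - 3)*(h + 1)*(h + 4)*(h - 2)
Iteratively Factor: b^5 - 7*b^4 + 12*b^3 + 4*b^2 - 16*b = (b - 2)*(b^4 - 5*b^3 + 2*b^2 + 8*b) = b*(b - 2)*(b^3 - 5*b^2 + 2*b + 8) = b*(b - 2)^2*(b^2 - 3*b - 4) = b*(b - 4)*(b - 2)^2*(b + 1)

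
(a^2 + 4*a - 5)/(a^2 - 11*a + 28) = (a^2 + 4*a - 5)/(a^2 - 11*a + 28)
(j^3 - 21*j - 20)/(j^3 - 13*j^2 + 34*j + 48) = (j^2 - j - 20)/(j^2 - 14*j + 48)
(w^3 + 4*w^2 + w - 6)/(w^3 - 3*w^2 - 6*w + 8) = (w + 3)/(w - 4)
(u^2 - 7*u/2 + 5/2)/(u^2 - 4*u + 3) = (u - 5/2)/(u - 3)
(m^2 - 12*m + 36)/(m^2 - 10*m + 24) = (m - 6)/(m - 4)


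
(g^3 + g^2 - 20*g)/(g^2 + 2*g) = (g^2 + g - 20)/(g + 2)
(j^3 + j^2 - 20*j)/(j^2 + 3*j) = (j^2 + j - 20)/(j + 3)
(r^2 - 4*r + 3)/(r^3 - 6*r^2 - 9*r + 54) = (r - 1)/(r^2 - 3*r - 18)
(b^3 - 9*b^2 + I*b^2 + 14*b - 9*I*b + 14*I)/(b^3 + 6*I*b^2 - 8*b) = (b^3 + b^2*(-9 + I) + b*(14 - 9*I) + 14*I)/(b*(b^2 + 6*I*b - 8))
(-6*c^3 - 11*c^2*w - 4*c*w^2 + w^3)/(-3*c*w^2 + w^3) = (6*c^3 + 11*c^2*w + 4*c*w^2 - w^3)/(w^2*(3*c - w))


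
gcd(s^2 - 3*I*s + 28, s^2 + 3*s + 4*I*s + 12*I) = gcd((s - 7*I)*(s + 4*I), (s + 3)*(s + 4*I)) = s + 4*I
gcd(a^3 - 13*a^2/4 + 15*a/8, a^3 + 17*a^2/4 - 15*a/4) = a^2 - 3*a/4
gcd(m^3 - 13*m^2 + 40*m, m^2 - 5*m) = m^2 - 5*m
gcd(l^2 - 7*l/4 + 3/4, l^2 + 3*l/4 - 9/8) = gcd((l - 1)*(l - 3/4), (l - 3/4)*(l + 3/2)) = l - 3/4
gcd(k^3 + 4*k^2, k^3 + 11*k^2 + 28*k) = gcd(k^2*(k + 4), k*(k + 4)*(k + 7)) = k^2 + 4*k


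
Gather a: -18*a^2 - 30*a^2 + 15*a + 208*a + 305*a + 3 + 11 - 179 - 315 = -48*a^2 + 528*a - 480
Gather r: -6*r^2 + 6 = 6 - 6*r^2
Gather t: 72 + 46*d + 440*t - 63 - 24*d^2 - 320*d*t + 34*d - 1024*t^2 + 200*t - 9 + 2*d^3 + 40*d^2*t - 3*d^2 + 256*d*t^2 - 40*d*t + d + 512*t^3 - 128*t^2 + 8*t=2*d^3 - 27*d^2 + 81*d + 512*t^3 + t^2*(256*d - 1152) + t*(40*d^2 - 360*d + 648)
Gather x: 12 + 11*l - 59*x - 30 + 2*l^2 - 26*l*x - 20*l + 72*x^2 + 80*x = 2*l^2 - 9*l + 72*x^2 + x*(21 - 26*l) - 18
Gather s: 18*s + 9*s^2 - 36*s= 9*s^2 - 18*s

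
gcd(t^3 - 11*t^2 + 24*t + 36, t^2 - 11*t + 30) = t - 6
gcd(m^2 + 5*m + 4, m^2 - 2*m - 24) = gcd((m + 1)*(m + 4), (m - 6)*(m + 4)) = m + 4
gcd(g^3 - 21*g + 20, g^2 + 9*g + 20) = g + 5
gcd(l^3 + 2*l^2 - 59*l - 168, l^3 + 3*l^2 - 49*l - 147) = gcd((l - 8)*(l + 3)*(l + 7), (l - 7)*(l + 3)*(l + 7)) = l^2 + 10*l + 21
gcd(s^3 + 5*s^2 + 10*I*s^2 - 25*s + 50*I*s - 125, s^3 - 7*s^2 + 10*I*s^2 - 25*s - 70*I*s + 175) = s^2 + 10*I*s - 25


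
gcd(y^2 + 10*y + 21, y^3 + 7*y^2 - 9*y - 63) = y^2 + 10*y + 21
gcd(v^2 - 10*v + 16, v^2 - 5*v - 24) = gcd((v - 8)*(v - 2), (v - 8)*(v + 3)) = v - 8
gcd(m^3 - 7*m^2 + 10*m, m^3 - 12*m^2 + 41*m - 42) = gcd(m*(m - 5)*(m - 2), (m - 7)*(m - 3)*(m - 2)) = m - 2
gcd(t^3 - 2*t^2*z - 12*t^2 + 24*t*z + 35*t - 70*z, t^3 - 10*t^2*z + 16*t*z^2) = -t + 2*z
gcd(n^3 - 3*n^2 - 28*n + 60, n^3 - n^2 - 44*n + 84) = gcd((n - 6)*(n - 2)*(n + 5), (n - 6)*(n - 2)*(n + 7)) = n^2 - 8*n + 12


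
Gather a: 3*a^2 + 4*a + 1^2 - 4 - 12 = 3*a^2 + 4*a - 15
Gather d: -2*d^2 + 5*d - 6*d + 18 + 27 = -2*d^2 - d + 45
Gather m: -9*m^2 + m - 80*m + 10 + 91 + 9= -9*m^2 - 79*m + 110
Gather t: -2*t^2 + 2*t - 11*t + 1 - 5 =-2*t^2 - 9*t - 4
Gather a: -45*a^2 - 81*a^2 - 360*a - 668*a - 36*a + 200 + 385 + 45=-126*a^2 - 1064*a + 630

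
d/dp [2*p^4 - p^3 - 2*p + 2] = 8*p^3 - 3*p^2 - 2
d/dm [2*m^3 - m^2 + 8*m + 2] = 6*m^2 - 2*m + 8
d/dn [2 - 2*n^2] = -4*n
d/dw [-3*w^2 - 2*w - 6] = -6*w - 2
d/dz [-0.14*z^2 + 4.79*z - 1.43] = 4.79 - 0.28*z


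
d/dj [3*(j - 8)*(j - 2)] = 6*j - 30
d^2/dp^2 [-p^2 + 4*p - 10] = -2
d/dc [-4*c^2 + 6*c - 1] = 6 - 8*c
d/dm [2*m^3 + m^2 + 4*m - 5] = 6*m^2 + 2*m + 4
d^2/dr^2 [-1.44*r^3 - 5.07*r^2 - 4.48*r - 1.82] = -8.64*r - 10.14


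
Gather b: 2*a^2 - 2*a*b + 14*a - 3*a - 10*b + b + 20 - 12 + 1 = 2*a^2 + 11*a + b*(-2*a - 9) + 9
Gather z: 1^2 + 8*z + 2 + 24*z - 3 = 32*z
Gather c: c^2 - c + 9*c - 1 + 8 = c^2 + 8*c + 7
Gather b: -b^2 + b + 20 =-b^2 + b + 20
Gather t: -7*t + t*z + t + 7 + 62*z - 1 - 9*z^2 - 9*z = t*(z - 6) - 9*z^2 + 53*z + 6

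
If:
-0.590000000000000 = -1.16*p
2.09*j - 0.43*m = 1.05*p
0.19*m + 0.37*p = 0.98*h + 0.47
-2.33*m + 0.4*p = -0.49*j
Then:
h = -0.26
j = 0.29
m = 0.15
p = 0.51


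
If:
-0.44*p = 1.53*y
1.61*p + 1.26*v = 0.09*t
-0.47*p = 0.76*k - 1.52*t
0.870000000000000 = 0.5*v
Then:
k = 48.72 - 122.258672248804*y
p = -3.47727272727273*y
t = 24.36 - 62.2045454545455*y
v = 1.74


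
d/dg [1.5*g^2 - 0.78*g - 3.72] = 3.0*g - 0.78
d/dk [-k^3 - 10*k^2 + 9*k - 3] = -3*k^2 - 20*k + 9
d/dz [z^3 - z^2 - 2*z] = 3*z^2 - 2*z - 2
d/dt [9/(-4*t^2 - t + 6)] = 9*(8*t + 1)/(4*t^2 + t - 6)^2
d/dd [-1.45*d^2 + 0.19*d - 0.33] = 0.19 - 2.9*d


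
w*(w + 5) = w^2 + 5*w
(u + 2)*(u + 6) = u^2 + 8*u + 12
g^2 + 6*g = g*(g + 6)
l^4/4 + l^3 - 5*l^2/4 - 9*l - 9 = (l/4 + 1/2)*(l - 3)*(l + 2)*(l + 3)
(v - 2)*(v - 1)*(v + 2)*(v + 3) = v^4 + 2*v^3 - 7*v^2 - 8*v + 12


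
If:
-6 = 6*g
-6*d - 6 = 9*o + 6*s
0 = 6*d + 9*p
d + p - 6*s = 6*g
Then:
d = 18*s - 18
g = -1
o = 34/3 - 38*s/3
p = 12 - 12*s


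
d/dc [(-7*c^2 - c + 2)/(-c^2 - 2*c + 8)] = (13*c^2 - 108*c - 4)/(c^4 + 4*c^3 - 12*c^2 - 32*c + 64)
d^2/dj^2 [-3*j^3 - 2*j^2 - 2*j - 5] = -18*j - 4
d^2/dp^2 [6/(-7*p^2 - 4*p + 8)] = 12*(49*p^2 + 28*p - 4*(7*p + 2)^2 - 56)/(7*p^2 + 4*p - 8)^3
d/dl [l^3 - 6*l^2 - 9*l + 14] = 3*l^2 - 12*l - 9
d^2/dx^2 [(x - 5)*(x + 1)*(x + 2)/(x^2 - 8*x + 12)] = 2*(23*x^3 - 246*x^2 + 1140*x - 2056)/(x^6 - 24*x^5 + 228*x^4 - 1088*x^3 + 2736*x^2 - 3456*x + 1728)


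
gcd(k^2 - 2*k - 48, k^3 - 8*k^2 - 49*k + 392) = k - 8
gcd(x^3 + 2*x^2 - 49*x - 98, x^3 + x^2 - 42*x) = x + 7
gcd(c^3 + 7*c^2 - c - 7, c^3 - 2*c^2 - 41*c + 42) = c - 1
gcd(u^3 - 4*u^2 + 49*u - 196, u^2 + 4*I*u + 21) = u + 7*I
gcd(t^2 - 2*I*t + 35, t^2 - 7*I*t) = t - 7*I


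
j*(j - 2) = j^2 - 2*j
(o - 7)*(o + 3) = o^2 - 4*o - 21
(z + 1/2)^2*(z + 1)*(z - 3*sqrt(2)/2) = z^4 - 3*sqrt(2)*z^3/2 + 2*z^3 - 3*sqrt(2)*z^2 + 5*z^2/4 - 15*sqrt(2)*z/8 + z/4 - 3*sqrt(2)/8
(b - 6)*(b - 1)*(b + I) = b^3 - 7*b^2 + I*b^2 + 6*b - 7*I*b + 6*I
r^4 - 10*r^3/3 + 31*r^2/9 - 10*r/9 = r*(r - 5/3)*(r - 1)*(r - 2/3)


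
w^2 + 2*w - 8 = (w - 2)*(w + 4)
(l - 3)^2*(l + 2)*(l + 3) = l^4 - l^3 - 15*l^2 + 9*l + 54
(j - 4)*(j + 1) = j^2 - 3*j - 4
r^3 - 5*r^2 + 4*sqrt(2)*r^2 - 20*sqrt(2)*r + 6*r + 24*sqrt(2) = (r - 3)*(r - 2)*(r + 4*sqrt(2))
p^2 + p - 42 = (p - 6)*(p + 7)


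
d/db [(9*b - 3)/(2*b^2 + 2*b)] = 3*(-3*b^2 + 2*b + 1)/(2*b^2*(b^2 + 2*b + 1))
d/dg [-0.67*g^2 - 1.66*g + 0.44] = -1.34*g - 1.66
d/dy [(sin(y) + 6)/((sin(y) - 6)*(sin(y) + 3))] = -(sin(y) + 12)*sin(y)*cos(y)/((sin(y) - 6)^2*(sin(y) + 3)^2)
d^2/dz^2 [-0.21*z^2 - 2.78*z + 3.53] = -0.420000000000000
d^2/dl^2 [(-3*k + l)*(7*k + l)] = 2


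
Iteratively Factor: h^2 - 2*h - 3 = (h + 1)*(h - 3)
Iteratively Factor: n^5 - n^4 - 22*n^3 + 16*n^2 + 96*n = (n - 4)*(n^4 + 3*n^3 - 10*n^2 - 24*n) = (n - 4)*(n + 4)*(n^3 - n^2 - 6*n) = (n - 4)*(n + 2)*(n + 4)*(n^2 - 3*n) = n*(n - 4)*(n + 2)*(n + 4)*(n - 3)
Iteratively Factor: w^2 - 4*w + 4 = (w - 2)*(w - 2)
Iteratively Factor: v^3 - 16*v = (v - 4)*(v^2 + 4*v) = v*(v - 4)*(v + 4)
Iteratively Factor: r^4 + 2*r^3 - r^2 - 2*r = (r)*(r^3 + 2*r^2 - r - 2) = r*(r - 1)*(r^2 + 3*r + 2) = r*(r - 1)*(r + 1)*(r + 2)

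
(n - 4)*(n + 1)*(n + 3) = n^3 - 13*n - 12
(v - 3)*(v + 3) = v^2 - 9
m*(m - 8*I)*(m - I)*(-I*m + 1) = -I*m^4 - 8*m^3 - I*m^2 - 8*m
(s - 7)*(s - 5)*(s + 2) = s^3 - 10*s^2 + 11*s + 70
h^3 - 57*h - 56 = (h - 8)*(h + 1)*(h + 7)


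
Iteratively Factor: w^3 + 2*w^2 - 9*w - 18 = (w + 3)*(w^2 - w - 6) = (w - 3)*(w + 3)*(w + 2)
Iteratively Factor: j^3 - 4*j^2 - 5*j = (j + 1)*(j^2 - 5*j) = j*(j + 1)*(j - 5)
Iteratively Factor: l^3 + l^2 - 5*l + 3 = (l - 1)*(l^2 + 2*l - 3) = (l - 1)^2*(l + 3)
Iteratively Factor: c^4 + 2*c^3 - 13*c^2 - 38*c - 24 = (c + 3)*(c^3 - c^2 - 10*c - 8) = (c + 1)*(c + 3)*(c^2 - 2*c - 8) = (c + 1)*(c + 2)*(c + 3)*(c - 4)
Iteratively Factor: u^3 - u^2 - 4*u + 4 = (u - 2)*(u^2 + u - 2) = (u - 2)*(u - 1)*(u + 2)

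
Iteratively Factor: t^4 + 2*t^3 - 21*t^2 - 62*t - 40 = (t - 5)*(t^3 + 7*t^2 + 14*t + 8) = (t - 5)*(t + 4)*(t^2 + 3*t + 2) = (t - 5)*(t + 2)*(t + 4)*(t + 1)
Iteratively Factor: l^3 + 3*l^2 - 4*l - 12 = (l + 3)*(l^2 - 4) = (l - 2)*(l + 3)*(l + 2)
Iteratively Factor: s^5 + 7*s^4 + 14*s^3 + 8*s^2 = (s + 1)*(s^4 + 6*s^3 + 8*s^2) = s*(s + 1)*(s^3 + 6*s^2 + 8*s) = s*(s + 1)*(s + 2)*(s^2 + 4*s) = s*(s + 1)*(s + 2)*(s + 4)*(s)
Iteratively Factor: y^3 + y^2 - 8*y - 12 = (y + 2)*(y^2 - y - 6) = (y + 2)^2*(y - 3)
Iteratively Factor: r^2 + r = (r)*(r + 1)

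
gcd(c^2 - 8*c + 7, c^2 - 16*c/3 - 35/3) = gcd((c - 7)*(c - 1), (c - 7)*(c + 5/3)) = c - 7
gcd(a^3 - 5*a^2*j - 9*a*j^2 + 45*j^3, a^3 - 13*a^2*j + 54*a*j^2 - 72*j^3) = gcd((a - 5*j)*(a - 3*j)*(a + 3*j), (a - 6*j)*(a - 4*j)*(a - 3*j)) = a - 3*j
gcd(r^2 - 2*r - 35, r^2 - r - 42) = r - 7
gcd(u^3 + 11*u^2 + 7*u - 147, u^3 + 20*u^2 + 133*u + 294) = u^2 + 14*u + 49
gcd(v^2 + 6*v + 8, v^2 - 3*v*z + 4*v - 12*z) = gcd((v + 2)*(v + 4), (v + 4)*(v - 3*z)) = v + 4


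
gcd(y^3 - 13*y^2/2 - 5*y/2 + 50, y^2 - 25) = y - 5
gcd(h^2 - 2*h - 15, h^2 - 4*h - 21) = h + 3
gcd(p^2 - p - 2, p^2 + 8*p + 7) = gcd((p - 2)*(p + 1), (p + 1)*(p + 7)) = p + 1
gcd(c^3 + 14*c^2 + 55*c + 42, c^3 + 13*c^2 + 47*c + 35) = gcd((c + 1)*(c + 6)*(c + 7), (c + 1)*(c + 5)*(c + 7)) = c^2 + 8*c + 7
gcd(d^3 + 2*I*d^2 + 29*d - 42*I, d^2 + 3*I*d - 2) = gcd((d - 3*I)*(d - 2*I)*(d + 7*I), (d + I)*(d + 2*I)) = 1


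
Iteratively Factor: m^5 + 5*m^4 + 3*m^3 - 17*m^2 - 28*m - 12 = (m - 2)*(m^4 + 7*m^3 + 17*m^2 + 17*m + 6) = (m - 2)*(m + 1)*(m^3 + 6*m^2 + 11*m + 6) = (m - 2)*(m + 1)^2*(m^2 + 5*m + 6) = (m - 2)*(m + 1)^2*(m + 3)*(m + 2)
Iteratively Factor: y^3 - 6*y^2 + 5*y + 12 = (y - 3)*(y^2 - 3*y - 4) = (y - 4)*(y - 3)*(y + 1)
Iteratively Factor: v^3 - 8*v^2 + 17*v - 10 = (v - 5)*(v^2 - 3*v + 2) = (v - 5)*(v - 1)*(v - 2)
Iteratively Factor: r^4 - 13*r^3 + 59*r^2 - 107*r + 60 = (r - 3)*(r^3 - 10*r^2 + 29*r - 20) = (r - 5)*(r - 3)*(r^2 - 5*r + 4) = (r - 5)*(r - 3)*(r - 1)*(r - 4)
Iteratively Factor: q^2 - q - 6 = (q - 3)*(q + 2)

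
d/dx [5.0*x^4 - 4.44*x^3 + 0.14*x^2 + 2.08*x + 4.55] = 20.0*x^3 - 13.32*x^2 + 0.28*x + 2.08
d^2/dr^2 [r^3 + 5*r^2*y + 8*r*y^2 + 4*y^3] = 6*r + 10*y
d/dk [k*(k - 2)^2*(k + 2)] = 4*k^3 - 6*k^2 - 8*k + 8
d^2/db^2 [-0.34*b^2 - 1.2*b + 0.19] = -0.680000000000000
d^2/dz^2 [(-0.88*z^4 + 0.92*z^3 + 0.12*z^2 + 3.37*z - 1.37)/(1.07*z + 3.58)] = (-6.045072*z^4 - 51.828232*z^3 - 114.196272*z^2 + 70.746528*z - 25.879334)/(1.225043*z^3 + 12.296226*z^2 + 41.140644*z + 45.882712)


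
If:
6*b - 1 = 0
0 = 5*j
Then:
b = 1/6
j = 0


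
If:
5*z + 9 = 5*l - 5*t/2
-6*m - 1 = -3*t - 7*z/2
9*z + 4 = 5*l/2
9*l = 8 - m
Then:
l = 10564/10675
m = -9676/10675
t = -13682/10675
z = -362/2135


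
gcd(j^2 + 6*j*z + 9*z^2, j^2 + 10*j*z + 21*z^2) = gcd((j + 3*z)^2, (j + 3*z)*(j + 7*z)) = j + 3*z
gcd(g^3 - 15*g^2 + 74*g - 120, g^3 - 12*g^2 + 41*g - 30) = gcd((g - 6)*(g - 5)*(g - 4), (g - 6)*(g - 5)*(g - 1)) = g^2 - 11*g + 30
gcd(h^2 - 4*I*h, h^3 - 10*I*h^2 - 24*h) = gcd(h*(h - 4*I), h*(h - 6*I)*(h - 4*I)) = h^2 - 4*I*h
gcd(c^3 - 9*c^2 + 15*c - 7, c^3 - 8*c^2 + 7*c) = c^2 - 8*c + 7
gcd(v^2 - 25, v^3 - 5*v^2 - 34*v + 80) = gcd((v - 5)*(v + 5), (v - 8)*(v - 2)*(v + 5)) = v + 5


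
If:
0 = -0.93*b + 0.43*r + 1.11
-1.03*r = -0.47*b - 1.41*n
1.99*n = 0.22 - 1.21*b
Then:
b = 1.08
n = -0.54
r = -0.25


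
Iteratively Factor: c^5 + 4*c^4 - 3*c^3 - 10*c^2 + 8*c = (c - 1)*(c^4 + 5*c^3 + 2*c^2 - 8*c) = c*(c - 1)*(c^3 + 5*c^2 + 2*c - 8) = c*(c - 1)*(c + 2)*(c^2 + 3*c - 4) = c*(c - 1)*(c + 2)*(c + 4)*(c - 1)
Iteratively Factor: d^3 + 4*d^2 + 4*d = (d + 2)*(d^2 + 2*d) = (d + 2)^2*(d)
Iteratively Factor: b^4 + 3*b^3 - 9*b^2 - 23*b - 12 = (b + 1)*(b^3 + 2*b^2 - 11*b - 12) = (b + 1)*(b + 4)*(b^2 - 2*b - 3) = (b + 1)^2*(b + 4)*(b - 3)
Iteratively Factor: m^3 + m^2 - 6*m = (m + 3)*(m^2 - 2*m) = (m - 2)*(m + 3)*(m)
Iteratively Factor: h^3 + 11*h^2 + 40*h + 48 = (h + 4)*(h^2 + 7*h + 12) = (h + 4)^2*(h + 3)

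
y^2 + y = y*(y + 1)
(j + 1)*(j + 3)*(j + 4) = j^3 + 8*j^2 + 19*j + 12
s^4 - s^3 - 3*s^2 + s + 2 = (s - 2)*(s - 1)*(s + 1)^2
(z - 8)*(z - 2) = z^2 - 10*z + 16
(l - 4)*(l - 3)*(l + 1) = l^3 - 6*l^2 + 5*l + 12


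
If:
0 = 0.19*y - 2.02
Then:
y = 10.63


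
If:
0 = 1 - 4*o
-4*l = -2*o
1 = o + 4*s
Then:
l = 1/8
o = 1/4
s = 3/16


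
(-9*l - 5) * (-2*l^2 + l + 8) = 18*l^3 + l^2 - 77*l - 40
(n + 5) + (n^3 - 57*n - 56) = n^3 - 56*n - 51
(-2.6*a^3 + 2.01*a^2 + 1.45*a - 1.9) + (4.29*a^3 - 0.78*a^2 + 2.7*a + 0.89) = 1.69*a^3 + 1.23*a^2 + 4.15*a - 1.01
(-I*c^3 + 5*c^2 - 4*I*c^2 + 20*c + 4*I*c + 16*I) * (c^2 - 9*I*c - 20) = -I*c^5 - 4*c^4 - 4*I*c^4 - 16*c^3 - 21*I*c^3 - 64*c^2 - 84*I*c^2 - 256*c - 80*I*c - 320*I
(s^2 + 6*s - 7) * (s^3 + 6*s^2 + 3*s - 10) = s^5 + 12*s^4 + 32*s^3 - 34*s^2 - 81*s + 70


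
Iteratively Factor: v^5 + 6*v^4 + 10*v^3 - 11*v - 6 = (v + 3)*(v^4 + 3*v^3 + v^2 - 3*v - 2) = (v - 1)*(v + 3)*(v^3 + 4*v^2 + 5*v + 2) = (v - 1)*(v + 1)*(v + 3)*(v^2 + 3*v + 2) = (v - 1)*(v + 1)^2*(v + 3)*(v + 2)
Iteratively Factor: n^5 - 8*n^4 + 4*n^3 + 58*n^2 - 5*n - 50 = (n - 1)*(n^4 - 7*n^3 - 3*n^2 + 55*n + 50) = (n - 5)*(n - 1)*(n^3 - 2*n^2 - 13*n - 10) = (n - 5)^2*(n - 1)*(n^2 + 3*n + 2) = (n - 5)^2*(n - 1)*(n + 1)*(n + 2)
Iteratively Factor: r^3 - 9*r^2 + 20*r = (r - 4)*(r^2 - 5*r) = (r - 5)*(r - 4)*(r)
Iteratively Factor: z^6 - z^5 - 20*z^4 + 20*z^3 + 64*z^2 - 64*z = (z - 2)*(z^5 + z^4 - 18*z^3 - 16*z^2 + 32*z) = z*(z - 2)*(z^4 + z^3 - 18*z^2 - 16*z + 32) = z*(z - 2)*(z + 4)*(z^3 - 3*z^2 - 6*z + 8) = z*(z - 2)*(z - 1)*(z + 4)*(z^2 - 2*z - 8) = z*(z - 2)*(z - 1)*(z + 2)*(z + 4)*(z - 4)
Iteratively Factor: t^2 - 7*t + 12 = (t - 4)*(t - 3)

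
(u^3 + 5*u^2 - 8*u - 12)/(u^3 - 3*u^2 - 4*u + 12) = (u^2 + 7*u + 6)/(u^2 - u - 6)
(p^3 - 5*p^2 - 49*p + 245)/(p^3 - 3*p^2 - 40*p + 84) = (p^2 + 2*p - 35)/(p^2 + 4*p - 12)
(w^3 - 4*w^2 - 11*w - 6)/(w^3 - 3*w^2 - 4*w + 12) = (w^3 - 4*w^2 - 11*w - 6)/(w^3 - 3*w^2 - 4*w + 12)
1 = 1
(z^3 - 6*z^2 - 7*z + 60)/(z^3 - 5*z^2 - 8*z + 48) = (z - 5)/(z - 4)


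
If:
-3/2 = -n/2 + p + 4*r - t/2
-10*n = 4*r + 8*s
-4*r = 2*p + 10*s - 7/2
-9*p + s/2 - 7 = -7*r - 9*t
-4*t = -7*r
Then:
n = -9022/19819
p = -93733/79276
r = -3458/19819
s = 26013/39638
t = -12103/39638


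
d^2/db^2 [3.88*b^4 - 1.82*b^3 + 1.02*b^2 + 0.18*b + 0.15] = 46.56*b^2 - 10.92*b + 2.04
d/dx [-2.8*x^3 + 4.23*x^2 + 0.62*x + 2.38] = -8.4*x^2 + 8.46*x + 0.62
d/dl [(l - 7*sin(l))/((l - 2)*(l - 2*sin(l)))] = (-5*l^2*cos(l) - l^2 + 14*l*sin(l) + 10*l*cos(l) - 14*sin(l)^2 - 10*sin(l))/((l - 2)^2*(l - 2*sin(l))^2)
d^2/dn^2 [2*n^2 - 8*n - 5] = 4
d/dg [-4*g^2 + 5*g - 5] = 5 - 8*g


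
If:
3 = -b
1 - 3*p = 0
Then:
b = -3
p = 1/3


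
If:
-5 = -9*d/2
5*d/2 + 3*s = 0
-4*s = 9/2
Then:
No Solution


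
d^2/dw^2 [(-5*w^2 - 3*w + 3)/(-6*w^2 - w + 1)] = 26*(6*w^3 - 18*w^2 - 1)/(216*w^6 + 108*w^5 - 90*w^4 - 35*w^3 + 15*w^2 + 3*w - 1)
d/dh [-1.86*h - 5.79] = -1.86000000000000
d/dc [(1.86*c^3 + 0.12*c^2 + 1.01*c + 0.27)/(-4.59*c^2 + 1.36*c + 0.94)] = (-8.5374*c^4 + 5.0592*c^3 + 10.0443*c^2 + 2.7042*c + 0.5822)/(21.0681*c^4 - 12.4848*c^3 - 6.7796*c^2 + 2.5568*c + 0.8836)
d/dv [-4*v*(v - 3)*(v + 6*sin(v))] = -24*v^2*cos(v) - 12*v^2 - 48*v*sin(v) + 72*v*cos(v) + 24*v + 72*sin(v)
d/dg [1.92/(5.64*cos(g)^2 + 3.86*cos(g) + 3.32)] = (21.6576*cos(g) + 7.4112)*sin(g)/(5.64*cos(g)^2 + 3.86*cos(g) + 3.32)^2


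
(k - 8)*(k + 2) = k^2 - 6*k - 16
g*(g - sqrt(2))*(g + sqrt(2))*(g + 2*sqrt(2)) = g^4 + 2*sqrt(2)*g^3 - 2*g^2 - 4*sqrt(2)*g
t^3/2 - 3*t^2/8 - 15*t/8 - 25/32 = (t/2 + 1/4)*(t - 5/2)*(t + 5/4)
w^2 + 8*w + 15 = (w + 3)*(w + 5)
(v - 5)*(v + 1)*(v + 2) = v^3 - 2*v^2 - 13*v - 10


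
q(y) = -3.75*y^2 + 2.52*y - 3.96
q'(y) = 2.52 - 7.5*y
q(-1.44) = -15.36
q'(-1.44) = 13.32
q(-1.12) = -11.49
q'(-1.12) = 10.92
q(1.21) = -6.40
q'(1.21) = -6.56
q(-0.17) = -4.50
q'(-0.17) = 3.80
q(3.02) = -30.55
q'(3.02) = -20.13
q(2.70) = -24.49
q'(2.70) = -17.73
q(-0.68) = -7.41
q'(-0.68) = 7.62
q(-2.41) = -31.81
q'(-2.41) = 20.60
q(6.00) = -123.84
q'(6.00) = -42.48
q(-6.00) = -154.08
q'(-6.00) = 47.52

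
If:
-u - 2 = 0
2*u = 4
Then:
No Solution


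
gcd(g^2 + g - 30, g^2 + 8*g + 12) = g + 6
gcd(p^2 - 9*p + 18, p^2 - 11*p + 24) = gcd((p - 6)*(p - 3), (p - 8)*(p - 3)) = p - 3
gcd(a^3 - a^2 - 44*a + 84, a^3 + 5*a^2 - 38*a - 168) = a^2 + a - 42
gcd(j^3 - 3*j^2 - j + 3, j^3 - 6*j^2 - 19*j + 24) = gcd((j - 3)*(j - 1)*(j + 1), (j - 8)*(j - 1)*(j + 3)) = j - 1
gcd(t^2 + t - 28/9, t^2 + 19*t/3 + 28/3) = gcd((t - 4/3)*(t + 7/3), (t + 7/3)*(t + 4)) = t + 7/3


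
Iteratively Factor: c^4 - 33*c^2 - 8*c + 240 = (c - 5)*(c^3 + 5*c^2 - 8*c - 48) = (c - 5)*(c + 4)*(c^2 + c - 12) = (c - 5)*(c - 3)*(c + 4)*(c + 4)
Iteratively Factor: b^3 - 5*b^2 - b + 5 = (b + 1)*(b^2 - 6*b + 5) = (b - 5)*(b + 1)*(b - 1)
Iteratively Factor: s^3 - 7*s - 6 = (s - 3)*(s^2 + 3*s + 2) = (s - 3)*(s + 2)*(s + 1)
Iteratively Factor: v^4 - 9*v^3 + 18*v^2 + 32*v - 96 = (v - 3)*(v^3 - 6*v^2 + 32) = (v - 4)*(v - 3)*(v^2 - 2*v - 8) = (v - 4)*(v - 3)*(v + 2)*(v - 4)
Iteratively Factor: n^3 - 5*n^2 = (n)*(n^2 - 5*n) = n^2*(n - 5)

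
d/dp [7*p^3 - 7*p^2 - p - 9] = 21*p^2 - 14*p - 1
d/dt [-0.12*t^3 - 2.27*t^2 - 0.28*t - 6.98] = -0.36*t^2 - 4.54*t - 0.28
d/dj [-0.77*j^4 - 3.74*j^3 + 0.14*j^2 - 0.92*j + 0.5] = -3.08*j^3 - 11.22*j^2 + 0.28*j - 0.92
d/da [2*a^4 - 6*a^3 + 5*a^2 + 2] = 2*a*(4*a^2 - 9*a + 5)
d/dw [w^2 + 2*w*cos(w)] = -2*w*sin(w) + 2*w + 2*cos(w)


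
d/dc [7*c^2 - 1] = 14*c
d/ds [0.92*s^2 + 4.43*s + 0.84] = 1.84*s + 4.43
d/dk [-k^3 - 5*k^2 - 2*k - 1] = -3*k^2 - 10*k - 2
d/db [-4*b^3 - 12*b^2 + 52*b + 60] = -12*b^2 - 24*b + 52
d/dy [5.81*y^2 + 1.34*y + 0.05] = 11.62*y + 1.34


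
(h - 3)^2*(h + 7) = h^3 + h^2 - 33*h + 63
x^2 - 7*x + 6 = (x - 6)*(x - 1)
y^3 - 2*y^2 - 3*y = y*(y - 3)*(y + 1)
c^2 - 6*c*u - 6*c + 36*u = (c - 6)*(c - 6*u)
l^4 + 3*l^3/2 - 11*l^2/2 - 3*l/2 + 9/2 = (l - 3/2)*(l - 1)*(l + 1)*(l + 3)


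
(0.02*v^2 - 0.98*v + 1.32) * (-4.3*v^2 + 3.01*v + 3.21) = -0.086*v^4 + 4.2742*v^3 - 8.5616*v^2 + 0.8274*v + 4.2372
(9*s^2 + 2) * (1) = 9*s^2 + 2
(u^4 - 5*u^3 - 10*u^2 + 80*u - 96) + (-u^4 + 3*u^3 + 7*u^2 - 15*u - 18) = -2*u^3 - 3*u^2 + 65*u - 114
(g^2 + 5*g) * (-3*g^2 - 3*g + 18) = -3*g^4 - 18*g^3 + 3*g^2 + 90*g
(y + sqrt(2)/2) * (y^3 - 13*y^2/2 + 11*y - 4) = y^4 - 13*y^3/2 + sqrt(2)*y^3/2 - 13*sqrt(2)*y^2/4 + 11*y^2 - 4*y + 11*sqrt(2)*y/2 - 2*sqrt(2)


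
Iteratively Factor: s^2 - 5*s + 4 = (s - 4)*(s - 1)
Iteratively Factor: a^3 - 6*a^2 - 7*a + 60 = (a - 5)*(a^2 - a - 12) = (a - 5)*(a + 3)*(a - 4)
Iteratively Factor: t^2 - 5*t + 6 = (t - 3)*(t - 2)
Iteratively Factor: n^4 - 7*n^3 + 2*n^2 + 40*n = (n)*(n^3 - 7*n^2 + 2*n + 40) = n*(n - 5)*(n^2 - 2*n - 8) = n*(n - 5)*(n + 2)*(n - 4)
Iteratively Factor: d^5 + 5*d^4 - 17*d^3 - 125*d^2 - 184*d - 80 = (d - 5)*(d^4 + 10*d^3 + 33*d^2 + 40*d + 16) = (d - 5)*(d + 1)*(d^3 + 9*d^2 + 24*d + 16) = (d - 5)*(d + 1)*(d + 4)*(d^2 + 5*d + 4) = (d - 5)*(d + 1)*(d + 4)^2*(d + 1)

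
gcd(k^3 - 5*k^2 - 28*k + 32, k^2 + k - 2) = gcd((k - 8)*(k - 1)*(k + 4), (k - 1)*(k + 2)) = k - 1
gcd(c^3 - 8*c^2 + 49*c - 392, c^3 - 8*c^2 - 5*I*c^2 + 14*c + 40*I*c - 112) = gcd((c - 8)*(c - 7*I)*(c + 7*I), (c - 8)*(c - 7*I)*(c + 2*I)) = c^2 + c*(-8 - 7*I) + 56*I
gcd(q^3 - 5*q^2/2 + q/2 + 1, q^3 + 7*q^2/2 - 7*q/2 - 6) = 1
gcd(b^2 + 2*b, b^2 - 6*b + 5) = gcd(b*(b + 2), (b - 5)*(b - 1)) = 1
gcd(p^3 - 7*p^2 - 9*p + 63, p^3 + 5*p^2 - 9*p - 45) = p^2 - 9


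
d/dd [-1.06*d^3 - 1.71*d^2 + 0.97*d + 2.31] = -3.18*d^2 - 3.42*d + 0.97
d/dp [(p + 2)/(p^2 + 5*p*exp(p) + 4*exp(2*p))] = (p^2 + 5*p*exp(p) - (p + 2)*(5*p*exp(p) + 2*p + 8*exp(2*p) + 5*exp(p)) + 4*exp(2*p))/(p^2 + 5*p*exp(p) + 4*exp(2*p))^2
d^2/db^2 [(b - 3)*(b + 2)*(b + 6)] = 6*b + 10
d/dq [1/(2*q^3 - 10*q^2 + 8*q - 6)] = (-3*q^2 + 10*q - 4)/(2*(q^3 - 5*q^2 + 4*q - 3)^2)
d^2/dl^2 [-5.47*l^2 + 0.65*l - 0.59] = -10.9400000000000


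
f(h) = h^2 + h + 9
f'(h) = 2*h + 1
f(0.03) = 9.03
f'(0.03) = 1.06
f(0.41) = 9.58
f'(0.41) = 1.82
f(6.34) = 55.54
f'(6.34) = 13.68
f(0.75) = 10.31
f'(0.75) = 2.50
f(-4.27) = 22.96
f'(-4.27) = -7.54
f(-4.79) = 27.15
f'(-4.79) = -8.58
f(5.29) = 42.27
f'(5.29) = 11.58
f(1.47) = 12.63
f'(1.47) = 3.94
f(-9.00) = 81.00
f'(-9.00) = -17.00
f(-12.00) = 141.00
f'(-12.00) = -23.00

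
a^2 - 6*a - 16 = (a - 8)*(a + 2)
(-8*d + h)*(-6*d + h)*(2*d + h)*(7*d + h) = 672*d^4 + 236*d^3*h - 64*d^2*h^2 - 5*d*h^3 + h^4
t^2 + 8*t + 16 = (t + 4)^2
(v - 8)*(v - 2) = v^2 - 10*v + 16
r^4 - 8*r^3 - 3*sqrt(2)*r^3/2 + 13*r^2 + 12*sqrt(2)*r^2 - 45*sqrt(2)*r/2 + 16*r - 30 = (r - 5)*(r - 3)*(r - 2*sqrt(2))*(r + sqrt(2)/2)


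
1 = 1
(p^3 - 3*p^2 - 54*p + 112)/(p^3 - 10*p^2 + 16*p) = (p + 7)/p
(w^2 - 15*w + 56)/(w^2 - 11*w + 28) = (w - 8)/(w - 4)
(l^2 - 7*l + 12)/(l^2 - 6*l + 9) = (l - 4)/(l - 3)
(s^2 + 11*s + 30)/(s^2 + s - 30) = (s + 5)/(s - 5)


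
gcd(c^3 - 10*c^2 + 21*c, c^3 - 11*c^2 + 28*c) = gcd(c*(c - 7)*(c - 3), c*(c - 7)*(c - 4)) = c^2 - 7*c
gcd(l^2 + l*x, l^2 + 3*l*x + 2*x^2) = l + x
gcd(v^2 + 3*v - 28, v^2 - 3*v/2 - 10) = v - 4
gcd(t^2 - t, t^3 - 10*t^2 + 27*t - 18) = t - 1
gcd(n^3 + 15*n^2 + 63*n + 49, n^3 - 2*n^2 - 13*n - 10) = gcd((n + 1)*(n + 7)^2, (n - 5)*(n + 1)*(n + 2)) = n + 1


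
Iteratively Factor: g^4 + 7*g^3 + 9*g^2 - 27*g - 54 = (g + 3)*(g^3 + 4*g^2 - 3*g - 18) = (g + 3)^2*(g^2 + g - 6) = (g - 2)*(g + 3)^2*(g + 3)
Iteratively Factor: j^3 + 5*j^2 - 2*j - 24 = (j - 2)*(j^2 + 7*j + 12) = (j - 2)*(j + 3)*(j + 4)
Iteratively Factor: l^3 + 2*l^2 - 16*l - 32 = (l + 4)*(l^2 - 2*l - 8) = (l + 2)*(l + 4)*(l - 4)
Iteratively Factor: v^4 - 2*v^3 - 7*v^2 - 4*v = (v + 1)*(v^3 - 3*v^2 - 4*v) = v*(v + 1)*(v^2 - 3*v - 4) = v*(v + 1)^2*(v - 4)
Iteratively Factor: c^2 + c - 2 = (c - 1)*(c + 2)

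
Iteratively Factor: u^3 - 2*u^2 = (u)*(u^2 - 2*u) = u^2*(u - 2)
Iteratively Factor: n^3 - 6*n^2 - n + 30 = (n - 5)*(n^2 - n - 6) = (n - 5)*(n - 3)*(n + 2)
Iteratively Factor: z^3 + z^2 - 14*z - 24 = (z + 3)*(z^2 - 2*z - 8) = (z + 2)*(z + 3)*(z - 4)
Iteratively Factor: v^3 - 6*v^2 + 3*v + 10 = (v - 2)*(v^2 - 4*v - 5) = (v - 2)*(v + 1)*(v - 5)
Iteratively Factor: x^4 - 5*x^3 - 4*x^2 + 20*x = (x + 2)*(x^3 - 7*x^2 + 10*x) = (x - 5)*(x + 2)*(x^2 - 2*x) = (x - 5)*(x - 2)*(x + 2)*(x)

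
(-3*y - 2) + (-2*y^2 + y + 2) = -2*y^2 - 2*y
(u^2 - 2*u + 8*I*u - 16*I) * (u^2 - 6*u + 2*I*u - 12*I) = u^4 - 8*u^3 + 10*I*u^3 - 4*u^2 - 80*I*u^2 + 128*u + 120*I*u - 192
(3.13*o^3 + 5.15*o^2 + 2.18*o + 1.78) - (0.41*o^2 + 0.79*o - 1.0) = 3.13*o^3 + 4.74*o^2 + 1.39*o + 2.78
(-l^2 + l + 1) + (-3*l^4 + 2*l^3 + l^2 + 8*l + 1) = -3*l^4 + 2*l^3 + 9*l + 2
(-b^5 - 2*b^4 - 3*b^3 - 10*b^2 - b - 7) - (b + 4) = -b^5 - 2*b^4 - 3*b^3 - 10*b^2 - 2*b - 11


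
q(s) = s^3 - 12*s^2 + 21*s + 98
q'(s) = 3*s^2 - 24*s + 21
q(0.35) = 103.92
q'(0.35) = 12.97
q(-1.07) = 60.57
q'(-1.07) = 50.11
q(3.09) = 77.82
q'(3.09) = -24.52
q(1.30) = 107.22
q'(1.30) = -5.13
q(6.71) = 0.73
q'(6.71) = -4.97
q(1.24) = 107.50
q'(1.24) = -4.15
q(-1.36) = 44.73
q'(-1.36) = 59.19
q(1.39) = 106.69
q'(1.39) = -6.56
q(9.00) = 44.00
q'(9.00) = 48.00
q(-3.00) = -100.00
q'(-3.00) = 120.00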